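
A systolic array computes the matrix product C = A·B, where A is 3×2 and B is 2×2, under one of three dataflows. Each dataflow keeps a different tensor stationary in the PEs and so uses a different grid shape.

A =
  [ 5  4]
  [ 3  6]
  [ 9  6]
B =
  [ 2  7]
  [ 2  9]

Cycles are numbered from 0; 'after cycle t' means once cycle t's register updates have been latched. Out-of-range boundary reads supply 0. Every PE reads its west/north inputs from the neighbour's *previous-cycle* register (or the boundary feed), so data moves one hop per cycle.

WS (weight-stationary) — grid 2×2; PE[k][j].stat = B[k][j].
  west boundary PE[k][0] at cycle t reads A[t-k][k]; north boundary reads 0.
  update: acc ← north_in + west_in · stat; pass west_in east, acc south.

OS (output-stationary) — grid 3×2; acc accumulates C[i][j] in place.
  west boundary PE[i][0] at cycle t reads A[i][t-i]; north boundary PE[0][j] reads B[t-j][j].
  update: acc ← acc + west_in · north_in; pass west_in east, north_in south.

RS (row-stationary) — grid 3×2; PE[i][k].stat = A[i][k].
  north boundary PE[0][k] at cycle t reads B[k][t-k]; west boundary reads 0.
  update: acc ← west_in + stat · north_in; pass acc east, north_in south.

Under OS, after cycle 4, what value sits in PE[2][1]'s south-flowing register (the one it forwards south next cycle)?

register = 9

OS 3×2: PE[2][1] cycle-by-cycle (with neighbour feeds):
  @0  [1,1]  acc 0  |  →0  ↓0
  @0  [2,0]  acc 0  |  →0  ↓0
  @0  [2,1]  acc 0  |  →0  ↓0
  @1  [1,1]  acc 0  |  →0  ↓0
  @1  [2,0]  acc 0  |  →0  ↓0
  @1  [2,1]  acc 0  |  →0  ↓0
  @2  [1,1]  acc 21  |  →3  ↓7
  @2  [2,0]  acc 18  |  →9  ↓2
  @2  [2,1]  acc 0  |  →0  ↓0
  @3  [1,1]  acc 75  |  →6  ↓9
  @3  [2,0]  acc 30  |  →6  ↓2
  @3  [2,1]  acc 63  |  →9  ↓7
  @4  [1,1]  acc 75  |  →0  ↓0
  @4  [2,0]  acc 30  |  →0  ↓0
  @4  [2,1]  acc 117  |  →6  ↓9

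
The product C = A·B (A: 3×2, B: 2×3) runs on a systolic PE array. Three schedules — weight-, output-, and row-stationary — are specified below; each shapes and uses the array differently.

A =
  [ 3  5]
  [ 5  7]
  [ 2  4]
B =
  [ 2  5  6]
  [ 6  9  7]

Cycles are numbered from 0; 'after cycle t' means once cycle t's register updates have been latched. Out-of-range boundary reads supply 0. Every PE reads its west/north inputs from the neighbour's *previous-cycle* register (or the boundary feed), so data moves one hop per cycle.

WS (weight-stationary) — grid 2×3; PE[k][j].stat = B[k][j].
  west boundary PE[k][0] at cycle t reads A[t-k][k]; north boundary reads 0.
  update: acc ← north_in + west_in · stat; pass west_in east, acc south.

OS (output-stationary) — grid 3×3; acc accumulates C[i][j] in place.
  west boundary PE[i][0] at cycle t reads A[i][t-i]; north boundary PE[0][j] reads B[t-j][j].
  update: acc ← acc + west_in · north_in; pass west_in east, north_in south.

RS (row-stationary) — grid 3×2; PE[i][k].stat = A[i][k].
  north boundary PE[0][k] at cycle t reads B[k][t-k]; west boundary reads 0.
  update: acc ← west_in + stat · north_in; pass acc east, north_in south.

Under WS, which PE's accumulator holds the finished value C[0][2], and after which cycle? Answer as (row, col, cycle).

WS — PE[1][2] is where C[0][2] collects:
  @0  [1,2]  acc 0  |  →0  ↓0
  @1  [1,2]  acc 0  |  →0  ↓0
  @2  [1,2]  acc 0  |  →0  ↓0
  @3  [1,2]  acc 53  |  →5  ↓53

(row, col, cycle) = (1, 2, 3)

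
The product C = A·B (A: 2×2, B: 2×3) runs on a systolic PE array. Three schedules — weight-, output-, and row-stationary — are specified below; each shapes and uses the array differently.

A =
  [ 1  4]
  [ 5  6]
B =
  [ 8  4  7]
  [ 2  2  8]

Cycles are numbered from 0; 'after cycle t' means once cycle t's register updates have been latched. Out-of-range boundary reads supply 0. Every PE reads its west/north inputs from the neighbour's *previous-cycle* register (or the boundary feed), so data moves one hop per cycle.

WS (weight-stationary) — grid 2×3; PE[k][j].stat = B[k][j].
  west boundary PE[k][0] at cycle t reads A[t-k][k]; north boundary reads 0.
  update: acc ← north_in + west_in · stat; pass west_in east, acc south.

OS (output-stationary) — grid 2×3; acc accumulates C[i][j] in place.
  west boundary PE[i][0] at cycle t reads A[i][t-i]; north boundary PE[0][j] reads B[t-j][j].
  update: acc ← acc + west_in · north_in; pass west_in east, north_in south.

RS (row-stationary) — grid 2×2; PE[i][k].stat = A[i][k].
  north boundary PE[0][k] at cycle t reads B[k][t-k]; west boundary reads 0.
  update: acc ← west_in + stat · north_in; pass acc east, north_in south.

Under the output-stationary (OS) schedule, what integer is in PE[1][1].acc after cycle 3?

PE[1][1].acc = 32

OS (2×3). Following PE[1][1] plus its west/north inputs:
  [0] (0,1) acc=0 (h:0 v:0)
  [0] (1,0) acc=0 (h:0 v:0)
  [0] (1,1) acc=0 (h:0 v:0)
  [1] (0,1) acc=4 (h:1 v:4)
  [1] (1,0) acc=40 (h:5 v:8)
  [1] (1,1) acc=0 (h:0 v:0)
  [2] (0,1) acc=12 (h:4 v:2)
  [2] (1,0) acc=52 (h:6 v:2)
  [2] (1,1) acc=20 (h:5 v:4)
  [3] (0,1) acc=12 (h:0 v:0)
  [3] (1,0) acc=52 (h:0 v:0)
  [3] (1,1) acc=32 (h:6 v:2)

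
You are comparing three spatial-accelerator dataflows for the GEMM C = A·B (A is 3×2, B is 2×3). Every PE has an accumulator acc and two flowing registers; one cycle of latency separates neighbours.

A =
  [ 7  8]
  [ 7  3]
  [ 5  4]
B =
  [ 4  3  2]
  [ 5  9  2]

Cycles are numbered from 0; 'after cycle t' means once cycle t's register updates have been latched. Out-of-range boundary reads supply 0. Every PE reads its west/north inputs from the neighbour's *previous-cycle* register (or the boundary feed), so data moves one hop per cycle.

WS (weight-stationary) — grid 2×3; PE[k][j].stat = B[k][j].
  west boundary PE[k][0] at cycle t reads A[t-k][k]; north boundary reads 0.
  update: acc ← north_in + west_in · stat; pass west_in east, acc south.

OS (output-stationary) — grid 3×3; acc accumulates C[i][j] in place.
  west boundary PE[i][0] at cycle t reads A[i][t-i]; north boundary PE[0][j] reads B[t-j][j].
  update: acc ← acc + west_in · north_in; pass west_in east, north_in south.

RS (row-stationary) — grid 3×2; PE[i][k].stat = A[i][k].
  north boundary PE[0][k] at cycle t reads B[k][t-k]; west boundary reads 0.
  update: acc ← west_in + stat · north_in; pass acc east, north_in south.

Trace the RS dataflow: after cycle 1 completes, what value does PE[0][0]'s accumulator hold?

RS on a 3×2 grid — tracing PE[0][0] and its feeders:
  @0  [0,0]  acc 28  |  →28  ↓4
  @1  [0,0]  acc 21  |  →21  ↓3

PE[0][0].acc = 21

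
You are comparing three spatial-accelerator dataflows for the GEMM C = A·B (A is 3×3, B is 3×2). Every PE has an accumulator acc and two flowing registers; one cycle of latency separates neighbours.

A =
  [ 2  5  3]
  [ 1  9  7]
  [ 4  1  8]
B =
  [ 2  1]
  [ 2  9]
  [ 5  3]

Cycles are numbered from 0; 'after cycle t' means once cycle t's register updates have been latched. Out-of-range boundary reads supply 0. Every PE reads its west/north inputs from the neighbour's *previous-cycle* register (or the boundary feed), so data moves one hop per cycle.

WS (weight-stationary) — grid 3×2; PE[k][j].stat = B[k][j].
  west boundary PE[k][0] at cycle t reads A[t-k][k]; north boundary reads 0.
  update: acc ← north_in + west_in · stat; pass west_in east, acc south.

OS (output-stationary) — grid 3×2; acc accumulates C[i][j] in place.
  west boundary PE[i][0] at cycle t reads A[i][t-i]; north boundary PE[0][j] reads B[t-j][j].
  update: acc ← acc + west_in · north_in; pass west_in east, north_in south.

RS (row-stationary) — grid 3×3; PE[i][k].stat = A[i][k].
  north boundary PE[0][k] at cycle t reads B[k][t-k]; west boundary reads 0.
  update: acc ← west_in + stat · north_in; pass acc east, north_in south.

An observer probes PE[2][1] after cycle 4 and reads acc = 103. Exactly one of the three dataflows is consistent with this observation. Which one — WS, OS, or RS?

dataflow = WS

— WS: 3×2; PE[2][1] trace:
  after 0 — PE[2][1] acc=0, pass-E 0, pass-S 0
  after 1 — PE[2][1] acc=0, pass-E 0, pass-S 0
  after 2 — PE[2][1] acc=0, pass-E 0, pass-S 0
  after 3 — PE[2][1] acc=56, pass-E 3, pass-S 56
  after 4 — PE[2][1] acc=103, pass-E 7, pass-S 103
— OS: 3×2; PE[2][1] trace:
  after 0 — PE[2][1] acc=0, pass-E 0, pass-S 0
  after 1 — PE[2][1] acc=0, pass-E 0, pass-S 0
  after 2 — PE[2][1] acc=0, pass-E 0, pass-S 0
  after 3 — PE[2][1] acc=4, pass-E 4, pass-S 1
  after 4 — PE[2][1] acc=13, pass-E 1, pass-S 9
— RS: 3×3; PE[2][1] trace:
  after 0 — PE[2][1] acc=0, pass-E 0, pass-S 0
  after 1 — PE[2][1] acc=0, pass-E 0, pass-S 0
  after 2 — PE[2][1] acc=0, pass-E 0, pass-S 0
  after 3 — PE[2][1] acc=10, pass-E 10, pass-S 2
  after 4 — PE[2][1] acc=13, pass-E 13, pass-S 9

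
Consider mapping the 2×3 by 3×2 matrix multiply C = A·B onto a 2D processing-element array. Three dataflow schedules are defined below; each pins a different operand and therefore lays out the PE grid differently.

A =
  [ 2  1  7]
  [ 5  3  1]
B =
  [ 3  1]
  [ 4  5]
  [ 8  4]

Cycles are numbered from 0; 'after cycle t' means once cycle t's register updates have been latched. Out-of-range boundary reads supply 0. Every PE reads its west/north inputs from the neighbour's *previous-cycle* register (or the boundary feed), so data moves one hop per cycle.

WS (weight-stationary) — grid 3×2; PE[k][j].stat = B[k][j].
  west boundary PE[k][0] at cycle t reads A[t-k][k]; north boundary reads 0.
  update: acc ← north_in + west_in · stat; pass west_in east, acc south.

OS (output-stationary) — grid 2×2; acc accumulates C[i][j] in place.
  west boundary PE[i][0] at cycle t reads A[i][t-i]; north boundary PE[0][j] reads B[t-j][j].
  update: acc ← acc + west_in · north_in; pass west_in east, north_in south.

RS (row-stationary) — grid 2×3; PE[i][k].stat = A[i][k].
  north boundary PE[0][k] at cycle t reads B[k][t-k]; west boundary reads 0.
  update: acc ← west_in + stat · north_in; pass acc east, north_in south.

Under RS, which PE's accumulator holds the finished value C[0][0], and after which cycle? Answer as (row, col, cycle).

Under RS, C[0][0] lands at PE[0][2]:
  after 0 — PE[0][2] acc=0, pass-E 0, pass-S 0
  after 1 — PE[0][2] acc=0, pass-E 0, pass-S 0
  after 2 — PE[0][2] acc=66, pass-E 66, pass-S 8

(row, col, cycle) = (0, 2, 2)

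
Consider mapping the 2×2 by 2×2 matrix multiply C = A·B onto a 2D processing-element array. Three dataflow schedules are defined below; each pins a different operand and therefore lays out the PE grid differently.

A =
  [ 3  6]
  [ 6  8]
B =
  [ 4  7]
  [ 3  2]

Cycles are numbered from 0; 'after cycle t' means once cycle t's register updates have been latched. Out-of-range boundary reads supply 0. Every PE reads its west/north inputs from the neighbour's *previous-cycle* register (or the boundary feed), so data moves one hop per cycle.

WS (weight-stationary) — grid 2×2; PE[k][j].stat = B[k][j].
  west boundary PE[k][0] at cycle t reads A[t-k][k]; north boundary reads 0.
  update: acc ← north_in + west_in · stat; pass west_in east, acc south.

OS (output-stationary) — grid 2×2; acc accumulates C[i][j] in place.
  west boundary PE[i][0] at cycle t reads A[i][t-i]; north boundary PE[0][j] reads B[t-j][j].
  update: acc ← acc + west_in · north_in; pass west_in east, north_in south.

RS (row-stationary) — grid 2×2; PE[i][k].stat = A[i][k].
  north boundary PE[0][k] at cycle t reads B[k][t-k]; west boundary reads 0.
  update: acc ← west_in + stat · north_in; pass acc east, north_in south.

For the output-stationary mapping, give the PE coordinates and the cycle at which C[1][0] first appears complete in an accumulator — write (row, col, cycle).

Under OS, C[1][0] lands at PE[1][0]:
  after 0 — PE[1][0] acc=0, pass-E 0, pass-S 0
  after 1 — PE[1][0] acc=24, pass-E 6, pass-S 4
  after 2 — PE[1][0] acc=48, pass-E 8, pass-S 3

(row, col, cycle) = (1, 0, 2)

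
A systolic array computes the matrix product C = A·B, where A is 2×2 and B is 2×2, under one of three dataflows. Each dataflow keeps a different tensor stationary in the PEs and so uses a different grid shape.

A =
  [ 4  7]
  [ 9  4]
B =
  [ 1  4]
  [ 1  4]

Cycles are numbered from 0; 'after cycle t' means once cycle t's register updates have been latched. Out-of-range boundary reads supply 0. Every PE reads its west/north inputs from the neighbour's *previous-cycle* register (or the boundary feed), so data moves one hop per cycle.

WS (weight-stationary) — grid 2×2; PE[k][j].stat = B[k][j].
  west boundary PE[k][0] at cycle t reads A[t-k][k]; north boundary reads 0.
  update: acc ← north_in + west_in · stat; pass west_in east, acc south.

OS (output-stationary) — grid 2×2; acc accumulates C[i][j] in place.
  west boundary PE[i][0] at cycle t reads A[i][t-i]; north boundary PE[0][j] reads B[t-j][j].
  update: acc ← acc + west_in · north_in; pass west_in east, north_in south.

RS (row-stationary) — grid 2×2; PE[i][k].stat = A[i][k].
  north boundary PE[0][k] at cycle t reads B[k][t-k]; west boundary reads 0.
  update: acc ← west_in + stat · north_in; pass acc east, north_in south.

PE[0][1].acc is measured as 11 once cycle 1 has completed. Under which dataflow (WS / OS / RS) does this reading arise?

dataflow = RS

WS (2×2 grid), PE[0][1]:
  after 0 — PE[0][1] acc=0, pass-E 0, pass-S 0
  after 1 — PE[0][1] acc=16, pass-E 4, pass-S 16
OS (2×2 grid), PE[0][1]:
  after 0 — PE[0][1] acc=0, pass-E 0, pass-S 0
  after 1 — PE[0][1] acc=16, pass-E 4, pass-S 4
RS (2×2 grid), PE[0][1]:
  after 0 — PE[0][1] acc=0, pass-E 0, pass-S 0
  after 1 — PE[0][1] acc=11, pass-E 11, pass-S 1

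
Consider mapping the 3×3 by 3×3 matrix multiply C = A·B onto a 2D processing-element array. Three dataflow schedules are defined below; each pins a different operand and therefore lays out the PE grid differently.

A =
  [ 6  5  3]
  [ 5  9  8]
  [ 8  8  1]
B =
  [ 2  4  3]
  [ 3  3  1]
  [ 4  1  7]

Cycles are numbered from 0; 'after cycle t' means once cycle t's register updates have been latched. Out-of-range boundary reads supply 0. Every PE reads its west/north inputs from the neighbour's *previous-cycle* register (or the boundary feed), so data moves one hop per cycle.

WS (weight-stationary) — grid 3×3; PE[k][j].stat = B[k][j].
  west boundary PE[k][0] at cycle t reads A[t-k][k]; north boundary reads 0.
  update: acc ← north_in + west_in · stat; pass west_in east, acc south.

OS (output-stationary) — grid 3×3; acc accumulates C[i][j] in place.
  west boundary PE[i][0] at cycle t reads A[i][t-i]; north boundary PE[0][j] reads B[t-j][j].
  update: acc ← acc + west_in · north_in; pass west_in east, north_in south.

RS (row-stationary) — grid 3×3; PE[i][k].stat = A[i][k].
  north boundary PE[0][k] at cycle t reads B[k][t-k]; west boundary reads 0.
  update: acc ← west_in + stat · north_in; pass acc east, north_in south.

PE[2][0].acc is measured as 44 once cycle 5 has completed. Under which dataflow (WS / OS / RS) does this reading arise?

WS [3×3] PE[2][0] across cycles:
  [0] (2,0) acc=0 (h:0 v:0)
  [1] (2,0) acc=0 (h:0 v:0)
  [2] (2,0) acc=39 (h:3 v:39)
  [3] (2,0) acc=69 (h:8 v:69)
  [4] (2,0) acc=44 (h:1 v:44)
  [5] (2,0) acc=0 (h:0 v:0)
OS [3×3] PE[2][0] across cycles:
  [0] (2,0) acc=0 (h:0 v:0)
  [1] (2,0) acc=0 (h:0 v:0)
  [2] (2,0) acc=16 (h:8 v:2)
  [3] (2,0) acc=40 (h:8 v:3)
  [4] (2,0) acc=44 (h:1 v:4)
  [5] (2,0) acc=44 (h:0 v:0)
RS [3×3] PE[2][0] across cycles:
  [0] (2,0) acc=0 (h:0 v:0)
  [1] (2,0) acc=0 (h:0 v:0)
  [2] (2,0) acc=16 (h:16 v:2)
  [3] (2,0) acc=32 (h:32 v:4)
  [4] (2,0) acc=24 (h:24 v:3)
  [5] (2,0) acc=0 (h:0 v:0)

dataflow = OS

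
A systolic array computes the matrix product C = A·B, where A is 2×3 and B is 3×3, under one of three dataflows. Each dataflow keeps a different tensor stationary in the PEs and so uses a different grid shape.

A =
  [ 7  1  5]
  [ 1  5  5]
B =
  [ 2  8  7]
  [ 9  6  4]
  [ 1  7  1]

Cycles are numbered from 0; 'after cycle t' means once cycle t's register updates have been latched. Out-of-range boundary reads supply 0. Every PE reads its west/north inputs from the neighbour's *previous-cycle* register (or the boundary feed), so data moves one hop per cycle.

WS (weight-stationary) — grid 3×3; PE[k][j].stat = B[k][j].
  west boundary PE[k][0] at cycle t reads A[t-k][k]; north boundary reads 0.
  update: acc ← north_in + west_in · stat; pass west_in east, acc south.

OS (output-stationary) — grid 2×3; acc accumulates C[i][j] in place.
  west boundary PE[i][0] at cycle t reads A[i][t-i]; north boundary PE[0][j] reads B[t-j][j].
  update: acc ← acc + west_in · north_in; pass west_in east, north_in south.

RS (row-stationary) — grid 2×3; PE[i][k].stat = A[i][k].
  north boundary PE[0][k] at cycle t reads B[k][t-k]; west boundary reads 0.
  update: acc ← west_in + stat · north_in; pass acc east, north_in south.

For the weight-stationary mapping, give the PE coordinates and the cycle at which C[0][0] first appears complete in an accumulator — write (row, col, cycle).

Under WS, C[0][0] lands at PE[2][0]:
  t=0 PE[2][0]: acc=0 h=0 v=0
  t=1 PE[2][0]: acc=0 h=0 v=0
  t=2 PE[2][0]: acc=28 h=5 v=28

(row, col, cycle) = (2, 0, 2)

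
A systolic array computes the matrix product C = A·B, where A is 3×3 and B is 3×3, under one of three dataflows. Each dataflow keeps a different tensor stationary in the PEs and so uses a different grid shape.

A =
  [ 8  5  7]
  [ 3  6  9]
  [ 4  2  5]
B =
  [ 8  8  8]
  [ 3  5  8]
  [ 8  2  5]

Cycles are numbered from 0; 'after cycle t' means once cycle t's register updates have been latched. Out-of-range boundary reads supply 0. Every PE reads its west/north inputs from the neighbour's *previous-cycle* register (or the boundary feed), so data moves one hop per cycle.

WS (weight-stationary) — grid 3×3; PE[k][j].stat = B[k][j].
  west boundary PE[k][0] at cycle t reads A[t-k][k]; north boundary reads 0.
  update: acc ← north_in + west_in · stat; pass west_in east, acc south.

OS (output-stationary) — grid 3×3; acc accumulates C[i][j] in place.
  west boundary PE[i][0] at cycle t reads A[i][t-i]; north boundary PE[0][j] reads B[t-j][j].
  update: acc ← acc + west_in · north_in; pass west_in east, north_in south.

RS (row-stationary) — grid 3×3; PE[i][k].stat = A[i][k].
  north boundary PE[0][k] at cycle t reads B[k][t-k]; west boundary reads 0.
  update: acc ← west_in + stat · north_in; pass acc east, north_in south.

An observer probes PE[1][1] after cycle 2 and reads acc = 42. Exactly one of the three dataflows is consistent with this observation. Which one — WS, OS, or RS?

Under WS (3×3), PE[1][1]:
  0: (1,1).acc=0  regs=<0,0>
  1: (1,1).acc=0  regs=<0,0>
  2: (1,1).acc=89  regs=<5,89>
Under OS (3×3), PE[1][1]:
  0: (1,1).acc=0  regs=<0,0>
  1: (1,1).acc=0  regs=<0,0>
  2: (1,1).acc=24  regs=<3,8>
Under RS (3×3), PE[1][1]:
  0: (1,1).acc=0  regs=<0,0>
  1: (1,1).acc=0  regs=<0,0>
  2: (1,1).acc=42  regs=<42,3>

dataflow = RS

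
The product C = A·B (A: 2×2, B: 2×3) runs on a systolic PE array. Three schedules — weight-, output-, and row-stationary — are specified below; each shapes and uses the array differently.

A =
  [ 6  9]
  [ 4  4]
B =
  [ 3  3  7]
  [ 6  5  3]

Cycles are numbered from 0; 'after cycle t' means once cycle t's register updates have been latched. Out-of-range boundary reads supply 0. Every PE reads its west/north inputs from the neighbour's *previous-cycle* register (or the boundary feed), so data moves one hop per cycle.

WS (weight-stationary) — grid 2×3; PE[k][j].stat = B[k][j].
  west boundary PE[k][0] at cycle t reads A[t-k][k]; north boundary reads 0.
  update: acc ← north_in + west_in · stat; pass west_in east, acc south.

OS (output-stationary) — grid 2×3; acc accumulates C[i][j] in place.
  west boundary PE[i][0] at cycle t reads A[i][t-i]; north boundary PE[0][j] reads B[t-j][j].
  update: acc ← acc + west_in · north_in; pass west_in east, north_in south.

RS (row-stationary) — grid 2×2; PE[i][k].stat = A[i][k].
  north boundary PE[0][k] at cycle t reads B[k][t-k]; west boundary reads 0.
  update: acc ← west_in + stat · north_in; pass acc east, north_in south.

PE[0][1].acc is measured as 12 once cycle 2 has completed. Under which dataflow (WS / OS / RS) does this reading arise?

— WS: 2×3; PE[0][1] trace:
  step 0 · PE0,1: acc=0; fwd→0 fwd↓0
  step 1 · PE0,1: acc=18; fwd→6 fwd↓18
  step 2 · PE0,1: acc=12; fwd→4 fwd↓12
— OS: 2×3; PE[0][1] trace:
  step 0 · PE0,1: acc=0; fwd→0 fwd↓0
  step 1 · PE0,1: acc=18; fwd→6 fwd↓3
  step 2 · PE0,1: acc=63; fwd→9 fwd↓5
— RS: 2×2; PE[0][1] trace:
  step 0 · PE0,1: acc=0; fwd→0 fwd↓0
  step 1 · PE0,1: acc=72; fwd→72 fwd↓6
  step 2 · PE0,1: acc=63; fwd→63 fwd↓5

dataflow = WS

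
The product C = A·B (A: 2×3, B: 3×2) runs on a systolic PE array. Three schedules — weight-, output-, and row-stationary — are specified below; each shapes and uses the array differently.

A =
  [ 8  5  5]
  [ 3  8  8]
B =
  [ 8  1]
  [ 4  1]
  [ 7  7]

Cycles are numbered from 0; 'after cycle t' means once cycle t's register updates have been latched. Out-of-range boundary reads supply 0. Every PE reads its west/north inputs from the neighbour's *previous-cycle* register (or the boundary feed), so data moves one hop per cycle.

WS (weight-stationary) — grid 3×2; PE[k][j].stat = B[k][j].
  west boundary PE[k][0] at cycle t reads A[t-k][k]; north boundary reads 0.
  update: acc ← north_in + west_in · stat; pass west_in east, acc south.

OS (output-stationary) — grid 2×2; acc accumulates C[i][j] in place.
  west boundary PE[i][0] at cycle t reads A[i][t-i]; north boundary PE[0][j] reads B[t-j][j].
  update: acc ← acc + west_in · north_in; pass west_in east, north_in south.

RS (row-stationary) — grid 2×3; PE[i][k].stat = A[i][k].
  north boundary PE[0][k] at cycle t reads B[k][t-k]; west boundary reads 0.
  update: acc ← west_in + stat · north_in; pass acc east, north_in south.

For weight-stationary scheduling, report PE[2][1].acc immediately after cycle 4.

PE[2][1].acc = 67

WS on a 3×2 grid — tracing PE[2][1] and its feeders:
  t=0 PE[1][1]: acc=0 h=0 v=0
  t=0 PE[2][0]: acc=0 h=0 v=0
  t=0 PE[2][1]: acc=0 h=0 v=0
  t=1 PE[1][1]: acc=0 h=0 v=0
  t=1 PE[2][0]: acc=0 h=0 v=0
  t=1 PE[2][1]: acc=0 h=0 v=0
  t=2 PE[1][1]: acc=13 h=5 v=13
  t=2 PE[2][0]: acc=119 h=5 v=119
  t=2 PE[2][1]: acc=0 h=0 v=0
  t=3 PE[1][1]: acc=11 h=8 v=11
  t=3 PE[2][0]: acc=112 h=8 v=112
  t=3 PE[2][1]: acc=48 h=5 v=48
  t=4 PE[1][1]: acc=0 h=0 v=0
  t=4 PE[2][0]: acc=0 h=0 v=0
  t=4 PE[2][1]: acc=67 h=8 v=67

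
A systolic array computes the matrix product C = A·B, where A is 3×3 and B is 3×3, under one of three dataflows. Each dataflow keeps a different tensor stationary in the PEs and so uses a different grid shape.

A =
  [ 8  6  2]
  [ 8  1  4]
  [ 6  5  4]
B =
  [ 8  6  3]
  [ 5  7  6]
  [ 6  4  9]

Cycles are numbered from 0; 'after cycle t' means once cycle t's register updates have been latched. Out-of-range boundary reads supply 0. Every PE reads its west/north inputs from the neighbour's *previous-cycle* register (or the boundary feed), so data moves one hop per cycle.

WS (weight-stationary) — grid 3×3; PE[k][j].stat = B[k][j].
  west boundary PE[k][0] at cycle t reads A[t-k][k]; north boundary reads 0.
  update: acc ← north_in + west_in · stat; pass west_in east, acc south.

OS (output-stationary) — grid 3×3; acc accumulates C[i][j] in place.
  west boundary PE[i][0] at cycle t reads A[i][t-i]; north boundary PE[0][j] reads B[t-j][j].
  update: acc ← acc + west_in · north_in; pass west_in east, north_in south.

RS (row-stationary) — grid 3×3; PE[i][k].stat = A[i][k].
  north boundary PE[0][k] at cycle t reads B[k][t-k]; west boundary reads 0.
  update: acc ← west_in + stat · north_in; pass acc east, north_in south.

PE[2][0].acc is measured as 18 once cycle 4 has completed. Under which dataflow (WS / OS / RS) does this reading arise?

dataflow = RS

Under WS (3×3), PE[2][0]:
  t=0 PE[2][0]: acc=0 h=0 v=0
  t=1 PE[2][0]: acc=0 h=0 v=0
  t=2 PE[2][0]: acc=106 h=2 v=106
  t=3 PE[2][0]: acc=93 h=4 v=93
  t=4 PE[2][0]: acc=97 h=4 v=97
Under OS (3×3), PE[2][0]:
  t=0 PE[2][0]: acc=0 h=0 v=0
  t=1 PE[2][0]: acc=0 h=0 v=0
  t=2 PE[2][0]: acc=48 h=6 v=8
  t=3 PE[2][0]: acc=73 h=5 v=5
  t=4 PE[2][0]: acc=97 h=4 v=6
Under RS (3×3), PE[2][0]:
  t=0 PE[2][0]: acc=0 h=0 v=0
  t=1 PE[2][0]: acc=0 h=0 v=0
  t=2 PE[2][0]: acc=48 h=48 v=8
  t=3 PE[2][0]: acc=36 h=36 v=6
  t=4 PE[2][0]: acc=18 h=18 v=3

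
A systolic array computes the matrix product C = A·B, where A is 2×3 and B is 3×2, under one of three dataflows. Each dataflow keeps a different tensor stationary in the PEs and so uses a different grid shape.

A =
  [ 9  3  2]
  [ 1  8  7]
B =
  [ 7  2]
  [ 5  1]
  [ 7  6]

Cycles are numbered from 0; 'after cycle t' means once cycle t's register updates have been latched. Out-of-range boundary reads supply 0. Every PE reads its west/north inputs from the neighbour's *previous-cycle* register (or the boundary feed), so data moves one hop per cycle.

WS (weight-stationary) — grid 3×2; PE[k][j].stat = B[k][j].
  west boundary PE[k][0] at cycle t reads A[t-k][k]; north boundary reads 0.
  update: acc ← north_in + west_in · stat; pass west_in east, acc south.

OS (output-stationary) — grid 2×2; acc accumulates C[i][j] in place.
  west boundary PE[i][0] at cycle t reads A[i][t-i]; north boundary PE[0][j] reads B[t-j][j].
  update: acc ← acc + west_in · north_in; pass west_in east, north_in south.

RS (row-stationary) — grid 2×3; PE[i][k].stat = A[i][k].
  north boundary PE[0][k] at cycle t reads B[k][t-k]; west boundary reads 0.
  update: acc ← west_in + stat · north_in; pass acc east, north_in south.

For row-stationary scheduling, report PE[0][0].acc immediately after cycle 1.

RS (2×3). Following PE[0][0] plus its west/north inputs:
  @0  [0,0]  acc 63  |  →63  ↓7
  @1  [0,0]  acc 18  |  →18  ↓2

PE[0][0].acc = 18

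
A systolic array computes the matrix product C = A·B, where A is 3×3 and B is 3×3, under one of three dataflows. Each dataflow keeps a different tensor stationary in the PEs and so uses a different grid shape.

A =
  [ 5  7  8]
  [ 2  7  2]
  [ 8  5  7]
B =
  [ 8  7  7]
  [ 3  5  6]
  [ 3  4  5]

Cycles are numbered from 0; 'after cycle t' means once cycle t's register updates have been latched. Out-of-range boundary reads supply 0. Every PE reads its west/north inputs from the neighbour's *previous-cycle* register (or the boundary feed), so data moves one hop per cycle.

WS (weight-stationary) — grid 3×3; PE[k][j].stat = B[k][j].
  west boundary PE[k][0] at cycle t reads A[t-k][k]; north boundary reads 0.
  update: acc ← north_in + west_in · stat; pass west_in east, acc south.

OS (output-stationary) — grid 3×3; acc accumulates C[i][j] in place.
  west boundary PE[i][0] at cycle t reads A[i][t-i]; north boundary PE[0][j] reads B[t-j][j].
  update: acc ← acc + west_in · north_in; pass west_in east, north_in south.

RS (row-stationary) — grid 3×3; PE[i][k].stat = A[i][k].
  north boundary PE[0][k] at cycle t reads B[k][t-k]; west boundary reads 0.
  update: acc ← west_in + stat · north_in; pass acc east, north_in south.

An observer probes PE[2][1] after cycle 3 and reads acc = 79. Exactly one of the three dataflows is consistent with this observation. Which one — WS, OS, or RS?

WS [3×3] PE[2][1] across cycles:
  0: (2,1).acc=0  regs=<0,0>
  1: (2,1).acc=0  regs=<0,0>
  2: (2,1).acc=0  regs=<0,0>
  3: (2,1).acc=102  regs=<8,102>
OS [3×3] PE[2][1] across cycles:
  0: (2,1).acc=0  regs=<0,0>
  1: (2,1).acc=0  regs=<0,0>
  2: (2,1).acc=0  regs=<0,0>
  3: (2,1).acc=56  regs=<8,7>
RS [3×3] PE[2][1] across cycles:
  0: (2,1).acc=0  regs=<0,0>
  1: (2,1).acc=0  regs=<0,0>
  2: (2,1).acc=0  regs=<0,0>
  3: (2,1).acc=79  regs=<79,3>

dataflow = RS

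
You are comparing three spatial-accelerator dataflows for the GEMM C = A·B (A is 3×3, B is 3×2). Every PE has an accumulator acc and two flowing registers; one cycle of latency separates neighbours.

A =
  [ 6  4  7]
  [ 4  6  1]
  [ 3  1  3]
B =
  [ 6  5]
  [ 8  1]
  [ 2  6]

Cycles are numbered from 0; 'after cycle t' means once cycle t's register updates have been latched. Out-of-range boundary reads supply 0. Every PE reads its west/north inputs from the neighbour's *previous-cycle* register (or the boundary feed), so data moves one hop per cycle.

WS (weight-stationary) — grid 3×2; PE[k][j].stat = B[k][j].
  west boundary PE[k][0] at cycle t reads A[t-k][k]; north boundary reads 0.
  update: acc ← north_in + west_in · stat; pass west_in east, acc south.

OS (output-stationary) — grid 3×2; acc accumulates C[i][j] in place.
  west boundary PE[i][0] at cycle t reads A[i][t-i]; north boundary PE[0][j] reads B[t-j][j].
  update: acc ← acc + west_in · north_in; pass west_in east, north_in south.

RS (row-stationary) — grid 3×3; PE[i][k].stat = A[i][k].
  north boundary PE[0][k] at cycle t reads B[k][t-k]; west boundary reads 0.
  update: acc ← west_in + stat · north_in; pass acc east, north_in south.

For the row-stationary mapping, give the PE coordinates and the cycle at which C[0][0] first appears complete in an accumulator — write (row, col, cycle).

RS — PE[0][2] is where C[0][0] collects:
  cycle 0: PE[0][2] → acc 0, east 0, south 0
  cycle 1: PE[0][2] → acc 0, east 0, south 0
  cycle 2: PE[0][2] → acc 82, east 82, south 2

(row, col, cycle) = (0, 2, 2)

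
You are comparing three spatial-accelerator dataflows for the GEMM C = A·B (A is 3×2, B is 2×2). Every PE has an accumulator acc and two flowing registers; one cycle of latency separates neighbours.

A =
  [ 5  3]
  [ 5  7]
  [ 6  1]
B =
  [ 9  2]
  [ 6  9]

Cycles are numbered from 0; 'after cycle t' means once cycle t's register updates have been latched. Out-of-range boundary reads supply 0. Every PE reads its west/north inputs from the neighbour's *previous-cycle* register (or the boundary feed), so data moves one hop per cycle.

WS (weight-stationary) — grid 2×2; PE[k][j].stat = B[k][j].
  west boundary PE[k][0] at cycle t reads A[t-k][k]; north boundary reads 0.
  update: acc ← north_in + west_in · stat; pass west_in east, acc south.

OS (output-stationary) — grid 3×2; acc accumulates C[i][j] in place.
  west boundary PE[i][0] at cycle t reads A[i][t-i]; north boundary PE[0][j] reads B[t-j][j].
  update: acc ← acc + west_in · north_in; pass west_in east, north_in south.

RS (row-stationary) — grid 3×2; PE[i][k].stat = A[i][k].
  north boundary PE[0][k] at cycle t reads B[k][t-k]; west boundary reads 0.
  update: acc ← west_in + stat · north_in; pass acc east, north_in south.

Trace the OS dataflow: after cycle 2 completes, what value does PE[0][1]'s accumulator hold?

PE[0][1].acc = 37

OS 3×2: PE[0][1] cycle-by-cycle (with neighbour feeds):
  step 0 · PE0,0: acc=45; fwd→5 fwd↓9
  step 0 · PE0,1: acc=0; fwd→0 fwd↓0
  step 1 · PE0,0: acc=63; fwd→3 fwd↓6
  step 1 · PE0,1: acc=10; fwd→5 fwd↓2
  step 2 · PE0,0: acc=63; fwd→0 fwd↓0
  step 2 · PE0,1: acc=37; fwd→3 fwd↓9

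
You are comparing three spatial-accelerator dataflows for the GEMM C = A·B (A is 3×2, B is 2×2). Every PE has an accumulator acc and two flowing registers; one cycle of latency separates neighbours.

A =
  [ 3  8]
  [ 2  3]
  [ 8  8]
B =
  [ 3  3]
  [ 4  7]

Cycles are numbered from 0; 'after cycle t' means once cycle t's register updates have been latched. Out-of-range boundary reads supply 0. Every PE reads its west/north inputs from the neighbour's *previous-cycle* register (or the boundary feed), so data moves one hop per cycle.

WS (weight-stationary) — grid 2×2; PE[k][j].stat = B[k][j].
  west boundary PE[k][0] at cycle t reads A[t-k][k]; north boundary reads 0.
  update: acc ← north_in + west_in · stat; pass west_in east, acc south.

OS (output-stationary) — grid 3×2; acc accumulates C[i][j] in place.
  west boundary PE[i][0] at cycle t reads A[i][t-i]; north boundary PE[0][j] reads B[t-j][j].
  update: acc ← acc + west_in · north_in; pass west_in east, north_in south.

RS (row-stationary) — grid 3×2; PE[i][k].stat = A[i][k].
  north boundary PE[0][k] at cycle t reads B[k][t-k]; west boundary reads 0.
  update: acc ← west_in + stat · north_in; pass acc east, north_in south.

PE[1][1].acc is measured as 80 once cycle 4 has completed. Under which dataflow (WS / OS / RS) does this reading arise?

dataflow = WS

— WS: 2×2; PE[1][1] trace:
  t=0 PE[1][1]: acc=0 h=0 v=0
  t=1 PE[1][1]: acc=0 h=0 v=0
  t=2 PE[1][1]: acc=65 h=8 v=65
  t=3 PE[1][1]: acc=27 h=3 v=27
  t=4 PE[1][1]: acc=80 h=8 v=80
— OS: 3×2; PE[1][1] trace:
  t=0 PE[1][1]: acc=0 h=0 v=0
  t=1 PE[1][1]: acc=0 h=0 v=0
  t=2 PE[1][1]: acc=6 h=2 v=3
  t=3 PE[1][1]: acc=27 h=3 v=7
  t=4 PE[1][1]: acc=27 h=0 v=0
— RS: 3×2; PE[1][1] trace:
  t=0 PE[1][1]: acc=0 h=0 v=0
  t=1 PE[1][1]: acc=0 h=0 v=0
  t=2 PE[1][1]: acc=18 h=18 v=4
  t=3 PE[1][1]: acc=27 h=27 v=7
  t=4 PE[1][1]: acc=0 h=0 v=0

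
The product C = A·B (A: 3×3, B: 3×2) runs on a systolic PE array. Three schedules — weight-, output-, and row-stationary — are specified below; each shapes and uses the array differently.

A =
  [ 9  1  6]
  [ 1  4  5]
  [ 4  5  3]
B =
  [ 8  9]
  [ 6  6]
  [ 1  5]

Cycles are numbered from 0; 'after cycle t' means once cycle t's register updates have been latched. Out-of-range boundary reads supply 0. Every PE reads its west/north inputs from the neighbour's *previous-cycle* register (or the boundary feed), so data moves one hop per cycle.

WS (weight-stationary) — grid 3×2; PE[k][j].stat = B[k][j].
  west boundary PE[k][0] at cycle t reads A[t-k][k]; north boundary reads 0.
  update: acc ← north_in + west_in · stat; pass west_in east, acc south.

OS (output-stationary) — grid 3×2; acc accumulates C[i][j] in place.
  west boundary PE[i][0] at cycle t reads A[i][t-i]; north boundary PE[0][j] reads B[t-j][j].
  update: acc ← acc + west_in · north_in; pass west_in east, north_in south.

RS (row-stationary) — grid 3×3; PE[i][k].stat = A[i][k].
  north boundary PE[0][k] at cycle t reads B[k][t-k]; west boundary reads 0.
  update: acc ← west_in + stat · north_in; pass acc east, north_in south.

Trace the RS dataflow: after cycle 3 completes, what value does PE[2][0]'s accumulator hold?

PE[2][0].acc = 36

Tracing RS — 3×3 array, target PE[2][0]:
  after 0 — PE[1][0] acc=0, pass-E 0, pass-S 0
  after 0 — PE[2][0] acc=0, pass-E 0, pass-S 0
  after 1 — PE[1][0] acc=8, pass-E 8, pass-S 8
  after 1 — PE[2][0] acc=0, pass-E 0, pass-S 0
  after 2 — PE[1][0] acc=9, pass-E 9, pass-S 9
  after 2 — PE[2][0] acc=32, pass-E 32, pass-S 8
  after 3 — PE[1][0] acc=0, pass-E 0, pass-S 0
  after 3 — PE[2][0] acc=36, pass-E 36, pass-S 9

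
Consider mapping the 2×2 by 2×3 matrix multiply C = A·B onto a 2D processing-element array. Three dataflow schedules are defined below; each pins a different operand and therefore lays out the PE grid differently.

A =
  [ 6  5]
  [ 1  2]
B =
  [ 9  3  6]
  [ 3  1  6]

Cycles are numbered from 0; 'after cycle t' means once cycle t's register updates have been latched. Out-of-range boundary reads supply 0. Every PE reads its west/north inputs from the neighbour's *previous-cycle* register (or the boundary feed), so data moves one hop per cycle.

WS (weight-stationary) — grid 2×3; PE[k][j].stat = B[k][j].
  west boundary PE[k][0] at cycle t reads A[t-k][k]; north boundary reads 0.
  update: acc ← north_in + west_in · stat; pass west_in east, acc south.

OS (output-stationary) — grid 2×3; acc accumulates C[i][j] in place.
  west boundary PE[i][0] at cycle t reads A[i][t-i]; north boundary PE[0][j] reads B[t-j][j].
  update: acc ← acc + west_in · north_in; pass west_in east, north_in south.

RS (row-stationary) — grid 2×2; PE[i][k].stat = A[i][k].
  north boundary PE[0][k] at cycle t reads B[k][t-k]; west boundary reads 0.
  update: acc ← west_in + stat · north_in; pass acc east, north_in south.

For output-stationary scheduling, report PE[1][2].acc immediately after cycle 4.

Tracing OS — 2×3 array, target PE[1][2]:
  [0] (0,2) acc=0 (h:0 v:0)
  [0] (1,1) acc=0 (h:0 v:0)
  [0] (1,2) acc=0 (h:0 v:0)
  [1] (0,2) acc=0 (h:0 v:0)
  [1] (1,1) acc=0 (h:0 v:0)
  [1] (1,2) acc=0 (h:0 v:0)
  [2] (0,2) acc=36 (h:6 v:6)
  [2] (1,1) acc=3 (h:1 v:3)
  [2] (1,2) acc=0 (h:0 v:0)
  [3] (0,2) acc=66 (h:5 v:6)
  [3] (1,1) acc=5 (h:2 v:1)
  [3] (1,2) acc=6 (h:1 v:6)
  [4] (0,2) acc=66 (h:0 v:0)
  [4] (1,1) acc=5 (h:0 v:0)
  [4] (1,2) acc=18 (h:2 v:6)

PE[1][2].acc = 18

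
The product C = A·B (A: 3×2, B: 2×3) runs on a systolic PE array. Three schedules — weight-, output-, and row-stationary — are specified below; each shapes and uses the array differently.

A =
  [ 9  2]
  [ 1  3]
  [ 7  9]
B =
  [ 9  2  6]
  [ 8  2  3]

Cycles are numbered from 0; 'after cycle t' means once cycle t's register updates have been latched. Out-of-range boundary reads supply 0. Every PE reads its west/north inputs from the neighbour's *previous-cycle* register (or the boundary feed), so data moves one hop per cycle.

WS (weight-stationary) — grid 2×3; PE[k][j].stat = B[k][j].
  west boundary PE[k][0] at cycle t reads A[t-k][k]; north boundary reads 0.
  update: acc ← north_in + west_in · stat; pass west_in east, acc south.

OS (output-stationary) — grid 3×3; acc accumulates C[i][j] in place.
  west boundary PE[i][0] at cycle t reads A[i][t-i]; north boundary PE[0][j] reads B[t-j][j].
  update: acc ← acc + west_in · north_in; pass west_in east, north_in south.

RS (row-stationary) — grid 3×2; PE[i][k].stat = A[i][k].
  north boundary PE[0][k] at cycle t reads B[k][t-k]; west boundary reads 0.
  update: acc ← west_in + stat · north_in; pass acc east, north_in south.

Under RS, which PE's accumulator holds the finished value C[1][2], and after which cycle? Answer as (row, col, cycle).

Under RS, C[1][2] lands at PE[1][1]:
  after 0 — PE[1][1] acc=0, pass-E 0, pass-S 0
  after 1 — PE[1][1] acc=0, pass-E 0, pass-S 0
  after 2 — PE[1][1] acc=33, pass-E 33, pass-S 8
  after 3 — PE[1][1] acc=8, pass-E 8, pass-S 2
  after 4 — PE[1][1] acc=15, pass-E 15, pass-S 3

(row, col, cycle) = (1, 1, 4)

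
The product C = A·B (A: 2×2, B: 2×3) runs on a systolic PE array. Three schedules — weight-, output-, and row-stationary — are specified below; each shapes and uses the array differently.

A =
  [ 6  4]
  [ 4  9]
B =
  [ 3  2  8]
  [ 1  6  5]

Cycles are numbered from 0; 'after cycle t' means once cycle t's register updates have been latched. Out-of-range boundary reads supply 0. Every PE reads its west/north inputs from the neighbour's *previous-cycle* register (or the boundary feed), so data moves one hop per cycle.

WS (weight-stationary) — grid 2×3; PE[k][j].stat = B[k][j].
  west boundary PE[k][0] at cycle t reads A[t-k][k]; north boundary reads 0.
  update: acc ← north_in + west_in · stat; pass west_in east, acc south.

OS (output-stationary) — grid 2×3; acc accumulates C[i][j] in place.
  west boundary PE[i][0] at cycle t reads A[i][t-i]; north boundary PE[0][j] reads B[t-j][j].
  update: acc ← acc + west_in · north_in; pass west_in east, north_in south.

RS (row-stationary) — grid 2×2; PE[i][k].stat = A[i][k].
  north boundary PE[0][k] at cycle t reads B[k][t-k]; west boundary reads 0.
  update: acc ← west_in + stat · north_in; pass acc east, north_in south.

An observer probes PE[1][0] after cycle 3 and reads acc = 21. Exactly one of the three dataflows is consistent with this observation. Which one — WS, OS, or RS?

Under WS (2×3), PE[1][0]:
  0: (1,0).acc=0  regs=<0,0>
  1: (1,0).acc=22  regs=<4,22>
  2: (1,0).acc=21  regs=<9,21>
  3: (1,0).acc=0  regs=<0,0>
Under OS (2×3), PE[1][0]:
  0: (1,0).acc=0  regs=<0,0>
  1: (1,0).acc=12  regs=<4,3>
  2: (1,0).acc=21  regs=<9,1>
  3: (1,0).acc=21  regs=<0,0>
Under RS (2×2), PE[1][0]:
  0: (1,0).acc=0  regs=<0,0>
  1: (1,0).acc=12  regs=<12,3>
  2: (1,0).acc=8  regs=<8,2>
  3: (1,0).acc=32  regs=<32,8>

dataflow = OS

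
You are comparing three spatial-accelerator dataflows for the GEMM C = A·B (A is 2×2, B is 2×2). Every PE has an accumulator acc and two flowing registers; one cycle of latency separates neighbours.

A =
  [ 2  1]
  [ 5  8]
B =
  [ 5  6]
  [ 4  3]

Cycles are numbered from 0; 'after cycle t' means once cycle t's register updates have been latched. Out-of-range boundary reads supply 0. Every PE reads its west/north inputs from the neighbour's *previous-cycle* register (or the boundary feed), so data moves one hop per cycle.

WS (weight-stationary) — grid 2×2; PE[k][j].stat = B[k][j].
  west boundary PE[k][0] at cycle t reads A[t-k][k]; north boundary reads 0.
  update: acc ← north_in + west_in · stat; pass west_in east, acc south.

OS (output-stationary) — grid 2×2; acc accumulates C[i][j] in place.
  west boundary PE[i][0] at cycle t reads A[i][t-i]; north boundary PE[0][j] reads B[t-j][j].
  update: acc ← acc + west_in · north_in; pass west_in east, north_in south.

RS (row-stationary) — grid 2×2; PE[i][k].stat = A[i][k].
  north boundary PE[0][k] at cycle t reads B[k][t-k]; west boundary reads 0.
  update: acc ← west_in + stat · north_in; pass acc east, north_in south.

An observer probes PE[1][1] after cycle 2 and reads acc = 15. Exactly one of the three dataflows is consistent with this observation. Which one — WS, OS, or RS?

dataflow = WS

— WS: 2×2; PE[1][1] trace:
  [0] (1,1) acc=0 (h:0 v:0)
  [1] (1,1) acc=0 (h:0 v:0)
  [2] (1,1) acc=15 (h:1 v:15)
— OS: 2×2; PE[1][1] trace:
  [0] (1,1) acc=0 (h:0 v:0)
  [1] (1,1) acc=0 (h:0 v:0)
  [2] (1,1) acc=30 (h:5 v:6)
— RS: 2×2; PE[1][1] trace:
  [0] (1,1) acc=0 (h:0 v:0)
  [1] (1,1) acc=0 (h:0 v:0)
  [2] (1,1) acc=57 (h:57 v:4)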